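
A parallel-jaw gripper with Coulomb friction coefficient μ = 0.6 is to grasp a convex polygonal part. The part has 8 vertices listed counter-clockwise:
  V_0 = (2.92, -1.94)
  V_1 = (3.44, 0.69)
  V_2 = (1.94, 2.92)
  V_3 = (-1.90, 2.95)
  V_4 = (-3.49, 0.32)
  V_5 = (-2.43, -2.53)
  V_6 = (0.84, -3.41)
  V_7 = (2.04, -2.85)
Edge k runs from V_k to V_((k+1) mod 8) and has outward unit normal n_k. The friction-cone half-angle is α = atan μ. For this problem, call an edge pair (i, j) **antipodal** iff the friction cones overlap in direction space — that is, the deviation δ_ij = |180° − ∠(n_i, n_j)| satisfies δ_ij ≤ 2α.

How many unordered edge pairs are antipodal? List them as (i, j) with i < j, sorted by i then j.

count = 9; pairs: (0,3), (0,4), (1,4), (1,5), (2,5), (2,6), (2,7), (3,6), (3,7)

α = atan 0.6 = 30.96°;  2α = 61.93°
n_0 = (+0.9810, -0.1940)
n_1 = (+0.8298, +0.5581)
n_2 = (+0.0078, +1.0000)
n_3 = (-0.8558, +0.5174)
n_4 = (-0.9373, -0.3486)
n_5 = (-0.2599, -0.9656)
n_6 = (+0.4229, -0.9062)
n_7 = (+0.7189, -0.6952)
  (0,1): δ = 134.89°  ·
  (0,2): δ = 79.26°  ·
  (0,3): δ = 19.97°  ✓
  (0,4): δ = 31.59°  ✓
  (0,5): δ = 86.12°  ·
  (0,6): δ = 126.20°  ·
  (0,7): δ = 147.14°  ·
  (1,2): δ = 124.37°  ·
  (1,3): δ = 65.08°  ·
  (1,4): δ = 13.52°  ✓
  (1,5): δ = 41.01°  ✓
  (1,6): δ = 81.09°  ·
  (1,7): δ = 102.03°  ·
  (2,3): δ = 120.71°  ·
  (2,4): δ = 69.15°  ·
  (2,5): δ = 14.61°  ✓
  (2,6): δ = 25.46°  ✓
  (2,7): δ = 46.41°  ✓
  (3,4): δ = 128.44°  ·
  (3,5): δ = 73.91°  ·
  (3,6): δ = 33.83°  ✓
  (3,7): δ = 12.88°  ✓
  (4,5): δ = 125.46°  ·
  (4,6): δ = 85.38°  ·
  (4,7): δ = 64.44°  ·
  (5,6): δ = 139.92°  ·
  (5,7): δ = 118.98°  ·
  (6,7): δ = 159.06°  ·
antipodal pairs: 9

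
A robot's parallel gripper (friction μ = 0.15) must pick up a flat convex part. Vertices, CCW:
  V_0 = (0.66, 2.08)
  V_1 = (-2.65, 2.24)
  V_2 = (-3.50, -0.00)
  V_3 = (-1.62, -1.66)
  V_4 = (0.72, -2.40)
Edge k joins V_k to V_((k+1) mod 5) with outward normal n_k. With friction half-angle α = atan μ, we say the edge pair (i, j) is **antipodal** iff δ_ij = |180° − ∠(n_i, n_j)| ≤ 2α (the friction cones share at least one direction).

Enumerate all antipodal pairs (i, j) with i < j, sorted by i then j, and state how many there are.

count = 1; pairs: (0,3)

α = atan 0.15 = 8.53°;  2α = 17.06°
n_0 = (+0.0483, +0.9988)
n_1 = (-0.9349, +0.3548)
n_2 = (-0.6619, -0.7496)
n_3 = (-0.3015, -0.9535)
n_4 = (+0.9999, +0.0134)
  (0,1): δ = 108.01°  ·
  (0,2): δ = 38.68°  ·
  (0,3): δ = 14.78°  ✓
  (0,4): δ = 93.53°  ·
  (1,2): δ = 110.66°  ·
  (1,3): δ = 86.77°  ·
  (1,4): δ = 21.55°  ·
  (2,3): δ = 156.11°  ·
  (2,4): δ = 47.79°  ·
  (3,4): δ = 71.68°  ·
antipodal pairs: 1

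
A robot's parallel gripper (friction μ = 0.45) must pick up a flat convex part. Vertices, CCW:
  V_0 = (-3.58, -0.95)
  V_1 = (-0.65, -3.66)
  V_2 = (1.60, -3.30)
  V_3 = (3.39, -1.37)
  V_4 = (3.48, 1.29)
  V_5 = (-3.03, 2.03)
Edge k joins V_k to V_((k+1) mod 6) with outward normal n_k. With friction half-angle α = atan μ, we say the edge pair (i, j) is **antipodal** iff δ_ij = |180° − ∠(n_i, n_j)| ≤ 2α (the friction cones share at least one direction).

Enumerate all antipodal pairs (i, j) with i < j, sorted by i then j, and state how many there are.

α = atan 0.45 = 24.23°;  2α = 48.46°
n_0 = (-0.6790, -0.7341)
n_1 = (+0.1580, -0.9874)
n_2 = (+0.7332, -0.6800)
n_3 = (+0.9994, -0.0338)
n_4 = (+0.1129, +0.9936)
n_5 = (-0.9834, +0.1815)
  (0,1): δ = 128.14°  ·
  (0,2): δ = 90.08°  ·
  (0,3): δ = 49.17°  ·
  (0,4): δ = 36.28°  ✓
  (0,5): δ = 122.31°  ·
  (1,2): δ = 141.94°  ·
  (1,3): δ = 101.03°  ·
  (1,4): δ = 15.58°  ✓
  (1,5): δ = 70.45°  ·
  (2,3): δ = 139.09°  ·
  (2,4): δ = 53.64°  ·
  (2,5): δ = 32.39°  ✓
  (3,4): δ = 94.55°  ·
  (3,5): δ = 8.52°  ✓
  (4,5): δ = 93.97°  ·
antipodal pairs: 4

count = 4; pairs: (0,4), (1,4), (2,5), (3,5)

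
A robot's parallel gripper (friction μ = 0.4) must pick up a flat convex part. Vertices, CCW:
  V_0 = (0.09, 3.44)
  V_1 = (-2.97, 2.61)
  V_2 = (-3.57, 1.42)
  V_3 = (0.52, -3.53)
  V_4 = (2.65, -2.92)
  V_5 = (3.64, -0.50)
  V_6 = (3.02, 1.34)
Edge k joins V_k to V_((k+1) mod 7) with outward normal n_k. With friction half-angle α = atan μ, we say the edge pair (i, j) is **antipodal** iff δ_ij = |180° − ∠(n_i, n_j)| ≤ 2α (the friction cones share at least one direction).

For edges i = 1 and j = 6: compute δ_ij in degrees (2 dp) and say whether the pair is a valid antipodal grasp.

α = atan 0.4 = 21.80°;  2α = 43.60°
edge 1: e_1 = (-0.60, -1.19);  n_1 = (-0.8929, +0.4502)
edge 6: e_6 = (-2.93, +2.10);  n_6 = (+0.5825, +0.8128)
∠(n_1, n_6) = 98.87°
δ = |180° − 98.87°| = 81.13°
81.13° > 2α = 43.60°  →  invalid

δ = 81.13°, invalid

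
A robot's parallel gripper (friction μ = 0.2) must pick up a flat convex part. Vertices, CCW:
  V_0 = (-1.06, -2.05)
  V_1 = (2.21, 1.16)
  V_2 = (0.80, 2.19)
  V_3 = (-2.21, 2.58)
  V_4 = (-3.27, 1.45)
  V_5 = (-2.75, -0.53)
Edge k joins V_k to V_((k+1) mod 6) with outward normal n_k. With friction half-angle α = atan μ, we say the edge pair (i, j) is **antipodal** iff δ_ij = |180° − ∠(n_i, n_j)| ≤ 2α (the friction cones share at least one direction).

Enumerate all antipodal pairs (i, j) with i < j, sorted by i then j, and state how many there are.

count = 2; pairs: (0,3), (1,5)

α = atan 0.2 = 11.31°;  2α = 22.62°
n_0 = (+0.7005, -0.7136)
n_1 = (+0.5899, +0.8075)
n_2 = (+0.1285, +0.9917)
n_3 = (-0.7293, +0.6842)
n_4 = (-0.9672, -0.2540)
n_5 = (-0.6687, -0.7435)
  (0,1): δ = 80.62°  ·
  (0,2): δ = 51.85°  ·
  (0,3): δ = 2.36°  ✓
  (0,4): δ = 60.25°  ·
  (0,5): δ = 93.56°  ·
  (1,2): δ = 151.23°  ·
  (1,3): δ = 97.02°  ·
  (1,4): δ = 39.14°  ·
  (1,5): δ = 5.82°  ✓
  (2,3): δ = 125.79°  ·
  (2,4): δ = 67.90°  ·
  (2,5): δ = 34.59°  ·
  (3,4): δ = 122.12°  ·
  (3,5): δ = 88.80°  ·
  (4,5): δ = 146.68°  ·
antipodal pairs: 2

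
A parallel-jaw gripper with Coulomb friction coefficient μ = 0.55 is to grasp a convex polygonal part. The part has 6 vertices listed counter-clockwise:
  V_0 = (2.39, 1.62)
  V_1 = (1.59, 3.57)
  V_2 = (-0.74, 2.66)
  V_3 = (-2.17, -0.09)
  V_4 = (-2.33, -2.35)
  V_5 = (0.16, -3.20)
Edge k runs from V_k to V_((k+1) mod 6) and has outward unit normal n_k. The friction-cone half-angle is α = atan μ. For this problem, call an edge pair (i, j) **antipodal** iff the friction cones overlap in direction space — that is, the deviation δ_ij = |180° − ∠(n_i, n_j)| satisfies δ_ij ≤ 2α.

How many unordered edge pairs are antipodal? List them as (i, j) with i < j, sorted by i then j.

α = atan 0.55 = 28.81°;  2α = 57.62°
n_0 = (+0.9252, +0.3796)
n_1 = (-0.3638, +0.9315)
n_2 = (-0.8872, +0.4614)
n_3 = (-0.9975, +0.0706)
n_4 = (-0.3231, -0.9464)
n_5 = (+0.9076, -0.4199)
  (0,1): δ = 90.97°  ·
  (0,2): δ = 49.78°  ✓
  (0,3): δ = 26.36°  ✓
  (0,4): δ = 48.85°  ✓
  (0,5): δ = 132.87°  ·
  (1,2): δ = 138.81°  ·
  (1,3): δ = 115.38°  ·
  (1,4): δ = 40.18°  ✓
  (1,5): δ = 43.84°  ✓
  (2,3): δ = 156.58°  ·
  (2,4): δ = 81.37°  ·
  (2,5): δ = 2.65°  ✓
  (3,4): δ = 104.80°  ·
  (3,5): δ = 20.78°  ✓
  (4,5): δ = 95.98°  ·
antipodal pairs: 7

count = 7; pairs: (0,2), (0,3), (0,4), (1,4), (1,5), (2,5), (3,5)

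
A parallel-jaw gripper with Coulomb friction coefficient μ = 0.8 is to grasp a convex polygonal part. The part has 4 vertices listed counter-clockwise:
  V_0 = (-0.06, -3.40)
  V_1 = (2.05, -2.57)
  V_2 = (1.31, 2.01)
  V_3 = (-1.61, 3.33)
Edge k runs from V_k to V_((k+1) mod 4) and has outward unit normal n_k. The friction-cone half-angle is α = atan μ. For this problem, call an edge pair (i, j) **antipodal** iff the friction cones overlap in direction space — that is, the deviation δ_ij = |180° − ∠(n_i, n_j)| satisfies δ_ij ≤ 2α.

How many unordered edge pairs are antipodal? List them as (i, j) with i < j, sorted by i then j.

α = atan 0.8 = 38.66°;  2α = 77.32°
n_0 = (+0.3661, -0.9306)
n_1 = (+0.9872, +0.1595)
n_2 = (+0.4119, +0.9112)
n_3 = (-0.9745, -0.2244)
  (0,1): δ = 102.29°  ·
  (0,2): δ = 45.80°  ✓
  (0,3): δ = 81.50°  ·
  (1,2): δ = 123.50°  ·
  (1,3): δ = 3.79°  ✓
  (2,3): δ = 52.70°  ✓
antipodal pairs: 3

count = 3; pairs: (0,2), (1,3), (2,3)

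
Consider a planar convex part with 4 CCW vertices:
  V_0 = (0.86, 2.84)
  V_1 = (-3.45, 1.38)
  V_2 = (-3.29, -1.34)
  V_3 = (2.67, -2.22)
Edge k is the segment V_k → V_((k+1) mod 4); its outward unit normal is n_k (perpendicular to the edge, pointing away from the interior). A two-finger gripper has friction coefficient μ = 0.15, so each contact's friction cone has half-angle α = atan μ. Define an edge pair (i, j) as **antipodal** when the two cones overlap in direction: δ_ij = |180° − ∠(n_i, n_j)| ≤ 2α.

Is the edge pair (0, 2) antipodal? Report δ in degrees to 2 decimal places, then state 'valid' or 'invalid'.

α = atan 0.15 = 8.53°;  2α = 17.06°
edge 0: e_0 = (-4.31, -1.46);  n_0 = (-0.3208, +0.9471)
edge 2: e_2 = (+5.96, -0.88);  n_2 = (-0.1461, -0.9893)
∠(n_0, n_2) = 152.89°
δ = |180° − 152.89°| = 27.11°
27.11° > 2α = 17.06°  →  invalid

δ = 27.11°, invalid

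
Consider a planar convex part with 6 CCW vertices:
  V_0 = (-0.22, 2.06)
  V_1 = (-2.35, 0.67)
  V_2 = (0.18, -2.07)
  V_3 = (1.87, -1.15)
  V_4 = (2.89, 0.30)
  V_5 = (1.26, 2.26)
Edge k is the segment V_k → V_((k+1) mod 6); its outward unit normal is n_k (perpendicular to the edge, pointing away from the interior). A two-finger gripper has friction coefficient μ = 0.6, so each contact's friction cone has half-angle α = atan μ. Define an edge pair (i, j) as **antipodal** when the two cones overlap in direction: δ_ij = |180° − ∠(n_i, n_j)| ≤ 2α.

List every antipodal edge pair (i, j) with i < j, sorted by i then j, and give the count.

α = atan 0.6 = 30.96°;  2α = 61.93°
n_0 = (-0.5465, +0.8375)
n_1 = (-0.7347, -0.6784)
n_2 = (+0.4781, -0.8783)
n_3 = (+0.8179, -0.5754)
n_4 = (+0.7689, +0.6394)
n_5 = (-0.1339, +0.9910)
  (0,1): δ = 80.41°  ·
  (0,2): δ = 4.56°  ✓
  (0,3): δ = 21.75°  ✓
  (0,4): δ = 96.62°  ·
  (0,5): δ = 154.57°  ·
  (1,2): δ = 104.16°  ·
  (1,3): δ = 77.84°  ·
  (1,4): δ = 2.97°  ✓
  (1,5): δ = 54.98°  ✓
  (2,3): δ = 153.69°  ·
  (2,4): δ = 78.81°  ·
  (2,5): δ = 20.87°  ✓
  (3,4): δ = 105.13°  ·
  (3,5): δ = 47.18°  ✓
  (4,5): δ = 122.05°  ·
antipodal pairs: 6

count = 6; pairs: (0,2), (0,3), (1,4), (1,5), (2,5), (3,5)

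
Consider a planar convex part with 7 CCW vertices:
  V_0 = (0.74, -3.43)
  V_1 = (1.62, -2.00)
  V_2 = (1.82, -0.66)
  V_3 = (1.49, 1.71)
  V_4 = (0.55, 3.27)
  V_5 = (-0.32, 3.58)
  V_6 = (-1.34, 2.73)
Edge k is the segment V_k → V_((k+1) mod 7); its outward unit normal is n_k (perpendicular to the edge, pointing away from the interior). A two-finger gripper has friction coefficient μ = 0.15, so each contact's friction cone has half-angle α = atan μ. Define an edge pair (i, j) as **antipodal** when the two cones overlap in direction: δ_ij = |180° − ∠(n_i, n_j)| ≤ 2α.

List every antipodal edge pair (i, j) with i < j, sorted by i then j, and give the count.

α = atan 0.15 = 8.53°;  2α = 17.06°
n_0 = (+0.8517, -0.5241)
n_1 = (+0.9890, -0.1476)
n_2 = (+0.9904, +0.1379)
n_3 = (+0.8565, +0.5161)
n_4 = (+0.3357, +0.9420)
n_5 = (-0.6402, +0.7682)
n_6 = (-0.9474, -0.3199)
  (0,1): δ = 156.88°  ·
  (0,2): δ = 140.47°  ·
  (0,3): δ = 117.32°  ·
  (0,4): δ = 78.00°  ·
  (0,5): δ = 18.59°  ·
  (0,6): δ = 50.27°  ·
  (1,2): δ = 163.58°  ·
  (1,3): δ = 140.44°  ·
  (1,4): δ = 101.12°  ·
  (1,5): δ = 41.71°  ·
  (1,6): δ = 27.15°  ·
  (2,3): δ = 156.86°  ·
  (2,4): δ = 117.54°  ·
  (2,5): δ = 58.12°  ·
  (2,6): δ = 10.73°  ✓
  (3,4): δ = 140.68°  ·
  (3,5): δ = 81.27°  ·
  (3,6): δ = 12.41°  ✓
  (4,5): δ = 120.58°  ·
  (4,6): δ = 51.73°  ·
  (5,6): δ = 111.15°  ·
antipodal pairs: 2

count = 2; pairs: (2,6), (3,6)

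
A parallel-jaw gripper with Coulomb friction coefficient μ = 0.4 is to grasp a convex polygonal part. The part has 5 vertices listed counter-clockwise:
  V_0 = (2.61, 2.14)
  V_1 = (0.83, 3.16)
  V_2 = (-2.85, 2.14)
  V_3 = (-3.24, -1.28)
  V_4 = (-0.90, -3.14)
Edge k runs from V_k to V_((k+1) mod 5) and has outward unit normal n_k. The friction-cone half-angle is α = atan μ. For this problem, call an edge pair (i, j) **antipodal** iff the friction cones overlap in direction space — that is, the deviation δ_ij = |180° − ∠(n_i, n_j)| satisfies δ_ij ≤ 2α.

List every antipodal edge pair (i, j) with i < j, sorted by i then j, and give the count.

count = 3; pairs: (0,3), (1,4), (2,4)

α = atan 0.4 = 21.80°;  2α = 43.60°
n_0 = (+0.4972, +0.8676)
n_1 = (-0.2671, +0.9637)
n_2 = (-0.9936, +0.1133)
n_3 = (-0.6222, -0.7828)
n_4 = (+0.8328, -0.5536)
  (0,1): δ = 134.69°  ·
  (0,2): δ = 66.69°  ·
  (0,3): δ = 8.67°  ✓
  (0,4): δ = 86.20°  ·
  (1,2): δ = 112.00°  ·
  (1,3): δ = 53.97°  ·
  (1,4): δ = 40.89°  ✓
  (2,3): δ = 121.97°  ·
  (2,4): δ = 27.11°  ✓
  (3,4): δ = 85.13°  ·
antipodal pairs: 3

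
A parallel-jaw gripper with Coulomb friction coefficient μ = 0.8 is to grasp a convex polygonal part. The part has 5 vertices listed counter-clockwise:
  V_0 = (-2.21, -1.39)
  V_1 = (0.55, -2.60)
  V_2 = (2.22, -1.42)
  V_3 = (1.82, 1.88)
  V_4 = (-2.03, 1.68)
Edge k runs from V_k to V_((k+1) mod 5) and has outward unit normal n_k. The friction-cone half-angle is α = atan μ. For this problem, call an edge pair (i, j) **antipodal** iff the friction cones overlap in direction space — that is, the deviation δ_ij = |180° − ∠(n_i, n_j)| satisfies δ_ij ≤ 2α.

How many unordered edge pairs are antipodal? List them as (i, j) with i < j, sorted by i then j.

count = 5; pairs: (0,2), (0,3), (1,3), (1,4), (2,4)

α = atan 0.8 = 38.66°;  2α = 77.32°
n_0 = (-0.4015, -0.9159)
n_1 = (+0.5771, -0.8167)
n_2 = (+0.9927, +0.1203)
n_3 = (-0.0519, +0.9987)
n_4 = (-0.9983, +0.0585)
  (0,1): δ = 121.08°  ·
  (0,2): δ = 59.42°  ✓
  (0,3): δ = 26.65°  ✓
  (0,4): δ = 110.32°  ·
  (1,2): δ = 118.33°  ·
  (1,3): δ = 32.27°  ✓
  (1,4): δ = 51.40°  ✓
  (2,3): δ = 93.94°  ·
  (2,4): δ = 10.27°  ✓
  (3,4): δ = 96.33°  ·
antipodal pairs: 5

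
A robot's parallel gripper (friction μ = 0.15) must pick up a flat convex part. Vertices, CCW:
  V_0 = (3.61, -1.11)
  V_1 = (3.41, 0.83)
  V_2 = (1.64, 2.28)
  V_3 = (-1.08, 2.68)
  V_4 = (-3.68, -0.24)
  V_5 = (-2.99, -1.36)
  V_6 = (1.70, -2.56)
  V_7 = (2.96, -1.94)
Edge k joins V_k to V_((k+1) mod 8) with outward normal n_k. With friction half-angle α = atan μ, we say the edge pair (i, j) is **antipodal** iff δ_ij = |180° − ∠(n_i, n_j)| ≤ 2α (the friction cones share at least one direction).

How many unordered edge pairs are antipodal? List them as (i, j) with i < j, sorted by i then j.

count = 2; pairs: (2,5), (3,7)

α = atan 0.15 = 8.53°;  2α = 17.06°
n_0 = (+0.9947, +0.1025)
n_1 = (+0.6337, +0.7736)
n_2 = (+0.1455, +0.9894)
n_3 = (-0.7468, +0.6650)
n_4 = (-0.8514, -0.5245)
n_5 = (-0.2479, -0.9688)
n_6 = (+0.4415, -0.8973)
n_7 = (+0.7873, -0.6166)
  (0,1): δ = 135.21°  ·
  (0,2): δ = 104.25°  ·
  (0,3): δ = 47.57°  ·
  (0,4): δ = 25.75°  ·
  (0,5): δ = 69.76°  ·
  (0,6): δ = 110.31°  ·
  (0,7): δ = 136.05°  ·
  (1,2): δ = 149.04°  ·
  (1,3): δ = 92.36°  ·
  (1,4): δ = 19.04°  ·
  (1,5): δ = 24.97°  ·
  (1,6): δ = 65.52°  ·
  (1,7): δ = 91.26°  ·
  (2,3): δ = 123.32°  ·
  (2,4): δ = 50.00°  ·
  (2,5): δ = 5.99°  ✓
  (2,6): δ = 34.57°  ·
  (2,7): δ = 60.30°  ·
  (3,4): δ = 106.68°  ·
  (3,5): δ = 62.67°  ·
  (3,6): δ = 22.12°  ·
  (3,7): δ = 3.62°  ✓
  (4,5): δ = 135.99°  ·
  (4,6): δ = 95.44°  ·
  (4,7): δ = 69.70°  ·
  (5,6): δ = 139.45°  ·
  (5,7): δ = 113.71°  ·
  (6,7): δ = 154.27°  ·
antipodal pairs: 2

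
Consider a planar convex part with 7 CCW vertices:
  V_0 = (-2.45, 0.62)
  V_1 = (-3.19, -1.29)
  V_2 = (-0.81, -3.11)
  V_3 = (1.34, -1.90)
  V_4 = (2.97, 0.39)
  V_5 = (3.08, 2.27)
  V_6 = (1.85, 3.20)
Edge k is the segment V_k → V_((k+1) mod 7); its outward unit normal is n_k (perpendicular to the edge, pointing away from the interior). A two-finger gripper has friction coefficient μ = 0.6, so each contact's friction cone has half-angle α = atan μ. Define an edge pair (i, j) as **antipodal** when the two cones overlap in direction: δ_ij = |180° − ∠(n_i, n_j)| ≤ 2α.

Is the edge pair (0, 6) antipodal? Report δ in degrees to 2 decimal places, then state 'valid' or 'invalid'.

δ = 142.14°, invalid

α = atan 0.6 = 30.96°;  2α = 61.93°
edge 0: e_0 = (-0.74, -1.91);  n_0 = (-0.9325, +0.3613)
edge 6: e_6 = (-4.30, -2.58);  n_6 = (-0.5145, +0.8575)
∠(n_0, n_6) = 37.86°
δ = |180° − 37.86°| = 142.14°
142.14° > 2α = 61.93°  →  invalid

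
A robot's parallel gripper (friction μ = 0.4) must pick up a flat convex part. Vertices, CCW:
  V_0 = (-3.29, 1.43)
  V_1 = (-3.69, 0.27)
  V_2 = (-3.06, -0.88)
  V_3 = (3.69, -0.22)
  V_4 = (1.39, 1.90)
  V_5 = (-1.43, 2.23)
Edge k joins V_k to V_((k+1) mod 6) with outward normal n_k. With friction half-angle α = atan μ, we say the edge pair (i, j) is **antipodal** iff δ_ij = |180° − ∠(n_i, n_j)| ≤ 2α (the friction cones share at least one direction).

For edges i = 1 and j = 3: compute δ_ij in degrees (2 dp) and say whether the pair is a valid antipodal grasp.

δ = 18.62°, valid

α = atan 0.4 = 21.80°;  2α = 43.60°
edge 1: e_1 = (+0.63, -1.15);  n_1 = (-0.8770, -0.4805)
edge 3: e_3 = (-2.30, +2.12);  n_3 = (+0.6777, +0.7353)
∠(n_1, n_3) = 161.38°
δ = |180° − 161.38°| = 18.62°
18.62° ≤ 2α = 43.60°  →  valid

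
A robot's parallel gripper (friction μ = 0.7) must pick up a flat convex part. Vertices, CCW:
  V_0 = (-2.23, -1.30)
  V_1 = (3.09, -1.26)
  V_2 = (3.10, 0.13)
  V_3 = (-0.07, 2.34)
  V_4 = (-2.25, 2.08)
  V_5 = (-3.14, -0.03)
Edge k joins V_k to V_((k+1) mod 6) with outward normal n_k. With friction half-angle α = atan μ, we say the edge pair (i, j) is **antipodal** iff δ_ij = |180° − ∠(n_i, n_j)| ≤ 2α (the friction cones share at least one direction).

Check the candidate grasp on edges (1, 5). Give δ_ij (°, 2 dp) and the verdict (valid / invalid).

α = atan 0.7 = 34.99°;  2α = 69.98°
edge 1: e_1 = (+0.01, +1.39);  n_1 = (+1.0000, -0.0072)
edge 5: e_5 = (+0.91, -1.27);  n_5 = (-0.8129, -0.5824)
∠(n_1, n_5) = 143.96°
δ = |180° − 143.96°| = 36.04°
36.04° ≤ 2α = 69.98°  →  valid

δ = 36.04°, valid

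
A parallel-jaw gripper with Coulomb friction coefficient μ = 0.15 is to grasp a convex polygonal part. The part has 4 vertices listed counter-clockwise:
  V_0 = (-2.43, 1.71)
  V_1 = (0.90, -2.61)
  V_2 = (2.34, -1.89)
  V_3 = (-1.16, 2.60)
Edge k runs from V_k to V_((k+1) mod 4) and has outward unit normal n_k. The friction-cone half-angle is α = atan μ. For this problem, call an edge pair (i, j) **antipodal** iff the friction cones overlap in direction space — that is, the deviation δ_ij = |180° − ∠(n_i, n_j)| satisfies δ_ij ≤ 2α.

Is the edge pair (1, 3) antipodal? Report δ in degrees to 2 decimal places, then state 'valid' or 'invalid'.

α = atan 0.15 = 8.53°;  2α = 17.06°
edge 1: e_1 = (+1.44, +0.72);  n_1 = (+0.4472, -0.8944)
edge 3: e_3 = (-1.27, -0.89);  n_3 = (-0.5739, +0.8189)
∠(n_1, n_3) = 171.54°
δ = |180° − 171.54°| = 8.46°
8.46° ≤ 2α = 17.06°  →  valid

δ = 8.46°, valid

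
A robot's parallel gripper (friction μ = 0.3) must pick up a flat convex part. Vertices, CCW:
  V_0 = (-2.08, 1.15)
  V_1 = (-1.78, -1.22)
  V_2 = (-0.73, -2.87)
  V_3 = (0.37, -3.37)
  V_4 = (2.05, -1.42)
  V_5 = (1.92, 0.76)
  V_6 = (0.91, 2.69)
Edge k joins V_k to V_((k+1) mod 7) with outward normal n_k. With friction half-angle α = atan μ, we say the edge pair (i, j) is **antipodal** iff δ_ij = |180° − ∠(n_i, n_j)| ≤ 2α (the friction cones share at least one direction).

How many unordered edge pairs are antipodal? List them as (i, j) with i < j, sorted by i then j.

count = 5; pairs: (0,4), (0,5), (1,4), (1,5), (3,6)

α = atan 0.3 = 16.70°;  2α = 33.40°
n_0 = (-0.9921, -0.1256)
n_1 = (-0.8437, -0.5369)
n_2 = (-0.4138, -0.9104)
n_3 = (+0.7576, -0.6527)
n_4 = (+0.9982, +0.0595)
n_5 = (+0.8860, +0.4637)
n_6 = (-0.4579, +0.8890)
  (0,1): δ = 154.74°  ·
  (0,2): δ = 121.66°  ·
  (0,3): δ = 47.96°  ·
  (0,4): δ = 3.80°  ✓
  (0,5): δ = 20.41°  ✓
  (0,6): δ = 110.04°  ·
  (1,2): δ = 146.92°  ·
  (1,3): δ = 73.22°  ·
  (1,4): δ = 29.06°  ✓
  (1,5): δ = 4.85°  ✓
  (1,6): δ = 84.78°  ·
  (2,3): δ = 106.30°  ·
  (2,4): δ = 62.14°  ·
  (2,5): δ = 37.93°  ·
  (2,6): δ = 51.69°  ·
  (3,4): δ = 135.84°  ·
  (3,5): δ = 111.63°  ·
  (3,6): δ = 22.00°  ✓
  (4,5): δ = 155.79°  ·
  (4,6): δ = 66.16°  ·
  (5,6): δ = 90.37°  ·
antipodal pairs: 5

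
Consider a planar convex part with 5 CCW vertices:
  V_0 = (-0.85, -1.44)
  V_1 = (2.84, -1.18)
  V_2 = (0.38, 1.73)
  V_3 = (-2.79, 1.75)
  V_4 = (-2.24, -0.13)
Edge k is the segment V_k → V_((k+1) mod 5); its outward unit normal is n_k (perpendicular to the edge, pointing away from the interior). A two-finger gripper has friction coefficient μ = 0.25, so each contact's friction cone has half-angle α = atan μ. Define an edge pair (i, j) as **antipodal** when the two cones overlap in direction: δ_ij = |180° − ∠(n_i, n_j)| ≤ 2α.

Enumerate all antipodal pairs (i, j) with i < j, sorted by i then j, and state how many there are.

α = atan 0.25 = 14.04°;  2α = 28.07°
n_0 = (+0.0703, -0.9975)
n_1 = (+0.7637, +0.6456)
n_2 = (+0.0063, +1.0000)
n_3 = (-0.9598, -0.2808)
n_4 = (-0.6859, -0.7277)
  (0,1): δ = 53.82°  ·
  (0,2): δ = 4.39°  ✓
  (0,3): δ = 102.28°  ·
  (0,4): δ = 132.67°  ·
  (1,2): δ = 130.57°  ·
  (1,3): δ = 23.90°  ✓
  (1,4): δ = 6.49°  ✓
  (2,3): δ = 73.33°  ·
  (2,4): δ = 42.94°  ·
  (3,4): δ = 149.61°  ·
antipodal pairs: 3

count = 3; pairs: (0,2), (1,3), (1,4)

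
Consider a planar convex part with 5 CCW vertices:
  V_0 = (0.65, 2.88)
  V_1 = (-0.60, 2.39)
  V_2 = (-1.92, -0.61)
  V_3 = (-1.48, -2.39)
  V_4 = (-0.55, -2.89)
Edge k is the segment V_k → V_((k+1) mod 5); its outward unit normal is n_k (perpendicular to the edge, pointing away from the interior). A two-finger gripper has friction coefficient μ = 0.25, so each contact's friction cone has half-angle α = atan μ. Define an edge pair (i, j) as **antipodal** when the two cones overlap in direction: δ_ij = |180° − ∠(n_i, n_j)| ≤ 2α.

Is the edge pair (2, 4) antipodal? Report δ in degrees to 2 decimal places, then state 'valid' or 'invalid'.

α = atan 0.25 = 14.04°;  2α = 28.07°
edge 2: e_2 = (+0.44, -1.78);  n_2 = (-0.9708, -0.2400)
edge 4: e_4 = (+1.20, +5.77);  n_4 = (+0.9791, -0.2036)
∠(n_2, n_4) = 154.37°
δ = |180° − 154.37°| = 25.63°
25.63° ≤ 2α = 28.07°  →  valid

δ = 25.63°, valid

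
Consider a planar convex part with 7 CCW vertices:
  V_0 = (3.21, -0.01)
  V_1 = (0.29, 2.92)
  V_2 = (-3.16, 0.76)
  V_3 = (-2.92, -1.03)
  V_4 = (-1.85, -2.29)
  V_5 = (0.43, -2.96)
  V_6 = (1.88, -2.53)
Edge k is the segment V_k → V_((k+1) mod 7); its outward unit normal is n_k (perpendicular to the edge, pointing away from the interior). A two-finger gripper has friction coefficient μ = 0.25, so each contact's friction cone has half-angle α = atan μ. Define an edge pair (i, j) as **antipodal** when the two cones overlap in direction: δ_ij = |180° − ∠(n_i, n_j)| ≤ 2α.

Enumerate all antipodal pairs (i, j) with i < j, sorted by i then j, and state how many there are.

α = atan 0.25 = 14.04°;  2α = 28.07°
n_0 = (+0.7083, +0.7059)
n_1 = (-0.5307, +0.8476)
n_2 = (-0.9911, -0.1329)
n_3 = (-0.7622, -0.6473)
n_4 = (-0.2819, -0.9594)
n_5 = (+0.2843, -0.9587)
n_6 = (+0.8844, -0.4668)
  (0,1): δ = 102.85°  ·
  (0,2): δ = 37.27°  ·
  (0,3): δ = 4.56°  ✓
  (0,4): δ = 28.72°  ·
  (0,5): δ = 61.62°  ·
  (0,6): δ = 107.27°  ·
  (1,2): δ = 114.41°  ·
  (1,3): δ = 81.71°  ·
  (1,4): δ = 48.43°  ·
  (1,5): δ = 15.53°  ✓
  (1,6): δ = 30.13°  ·
  (2,3): δ = 147.30°  ·
  (2,4): δ = 114.01°  ·
  (2,5): δ = 81.12°  ·
  (2,6): δ = 35.46°  ·
  (3,4): δ = 146.71°  ·
  (3,5): δ = 113.82°  ·
  (3,6): δ = 68.16°  ·
  (4,5): δ = 147.11°  ·
  (4,6): δ = 101.45°  ·
  (5,6): δ = 134.34°  ·
antipodal pairs: 2

count = 2; pairs: (0,3), (1,5)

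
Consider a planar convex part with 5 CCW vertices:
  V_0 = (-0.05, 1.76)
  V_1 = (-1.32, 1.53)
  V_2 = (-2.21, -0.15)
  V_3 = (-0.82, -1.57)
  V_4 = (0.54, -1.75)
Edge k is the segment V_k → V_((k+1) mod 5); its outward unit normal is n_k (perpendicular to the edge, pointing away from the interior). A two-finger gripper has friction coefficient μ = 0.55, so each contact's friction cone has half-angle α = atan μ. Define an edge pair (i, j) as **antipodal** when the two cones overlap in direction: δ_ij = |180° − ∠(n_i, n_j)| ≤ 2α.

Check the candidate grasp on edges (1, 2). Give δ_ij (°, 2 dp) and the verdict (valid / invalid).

α = atan 0.55 = 28.81°;  2α = 57.62°
edge 1: e_1 = (-0.89, -1.68);  n_1 = (-0.8837, +0.4681)
edge 2: e_2 = (+1.39, -1.42);  n_2 = (-0.7146, -0.6995)
∠(n_1, n_2) = 72.30°
δ = |180° − 72.30°| = 107.70°
107.70° > 2α = 57.62°  →  invalid

δ = 107.70°, invalid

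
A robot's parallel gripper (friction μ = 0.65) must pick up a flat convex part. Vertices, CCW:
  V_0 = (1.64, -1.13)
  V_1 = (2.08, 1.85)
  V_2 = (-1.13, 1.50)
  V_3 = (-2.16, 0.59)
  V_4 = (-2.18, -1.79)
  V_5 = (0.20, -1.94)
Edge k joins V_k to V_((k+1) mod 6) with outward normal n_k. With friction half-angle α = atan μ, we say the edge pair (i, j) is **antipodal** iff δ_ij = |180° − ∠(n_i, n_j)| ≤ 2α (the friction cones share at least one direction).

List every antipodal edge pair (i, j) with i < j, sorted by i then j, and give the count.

count = 7; pairs: (0,2), (0,3), (1,4), (1,5), (2,4), (2,5), (3,5)

α = atan 0.65 = 33.02°;  2α = 66.05°
n_0 = (+0.9893, -0.1461)
n_1 = (-0.1084, +0.9941)
n_2 = (-0.6621, +0.7494)
n_3 = (-1.0000, +0.0084)
n_4 = (-0.0629, -0.9980)
n_5 = (+0.4903, -0.8716)
  (0,1): δ = 75.38°  ·
  (0,2): δ = 40.14°  ✓
  (0,3): δ = 7.92°  ✓
  (0,4): δ = 94.79°  ·
  (0,5): δ = 127.76°  ·
  (1,2): δ = 144.76°  ·
  (1,3): δ = 96.70°  ·
  (1,4): δ = 9.83°  ✓
  (1,5): δ = 23.14°  ✓
  (2,3): δ = 131.94°  ·
  (2,4): δ = 45.07°  ✓
  (2,5): δ = 12.10°  ✓
  (3,4): δ = 93.12°  ·
  (3,5): δ = 60.16°  ✓
  (4,5): δ = 147.04°  ·
antipodal pairs: 7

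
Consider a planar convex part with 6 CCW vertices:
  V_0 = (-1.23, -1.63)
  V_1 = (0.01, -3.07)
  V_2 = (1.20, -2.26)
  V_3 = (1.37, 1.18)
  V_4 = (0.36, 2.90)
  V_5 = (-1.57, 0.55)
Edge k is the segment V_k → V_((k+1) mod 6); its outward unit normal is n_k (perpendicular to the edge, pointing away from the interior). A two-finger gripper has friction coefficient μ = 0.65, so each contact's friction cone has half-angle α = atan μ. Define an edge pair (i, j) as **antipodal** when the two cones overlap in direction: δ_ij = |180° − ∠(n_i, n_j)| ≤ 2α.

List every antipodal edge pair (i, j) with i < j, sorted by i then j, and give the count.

α = atan 0.65 = 33.02°;  2α = 66.05°
n_0 = (-0.7578, -0.6525)
n_1 = (+0.5627, -0.8267)
n_2 = (+0.9988, -0.0494)
n_3 = (+0.8623, +0.5064)
n_4 = (-0.7728, +0.6347)
n_5 = (-0.9881, -0.1541)
  (0,1): δ = 96.49°  ·
  (0,2): δ = 43.56°  ✓
  (0,3): δ = 10.31°  ✓
  (0,4): δ = 99.87°  ·
  (0,5): δ = 148.13°  ·
  (1,2): δ = 127.07°  ·
  (1,3): δ = 93.82°  ·
  (1,4): δ = 16.36°  ✓
  (1,5): δ = 64.62°  ✓
  (2,3): δ = 146.75°  ·
  (2,4): δ = 36.57°  ✓
  (2,5): δ = 11.69°  ✓
  (3,4): δ = 69.82°  ·
  (3,5): δ = 21.56°  ✓
  (4,5): δ = 131.74°  ·
antipodal pairs: 7

count = 7; pairs: (0,2), (0,3), (1,4), (1,5), (2,4), (2,5), (3,5)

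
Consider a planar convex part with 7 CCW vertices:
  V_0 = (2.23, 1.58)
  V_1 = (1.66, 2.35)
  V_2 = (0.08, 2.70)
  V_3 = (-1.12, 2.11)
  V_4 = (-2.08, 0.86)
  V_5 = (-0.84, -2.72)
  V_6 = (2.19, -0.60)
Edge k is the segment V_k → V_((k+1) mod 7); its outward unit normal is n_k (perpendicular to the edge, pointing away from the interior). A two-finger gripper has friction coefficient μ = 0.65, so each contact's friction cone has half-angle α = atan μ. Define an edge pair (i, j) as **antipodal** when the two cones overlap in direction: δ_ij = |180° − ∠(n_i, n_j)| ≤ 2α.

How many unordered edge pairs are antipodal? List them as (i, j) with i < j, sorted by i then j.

count = 8; pairs: (0,4), (1,4), (1,5), (2,5), (2,6), (3,5), (3,6), (4,6)

α = atan 0.65 = 33.02°;  2α = 66.05°
n_0 = (+0.8037, +0.5950)
n_1 = (+0.2163, +0.9763)
n_2 = (-0.4412, +0.8974)
n_3 = (-0.7931, +0.6091)
n_4 = (-0.9449, -0.3273)
n_5 = (+0.5733, -0.8194)
n_6 = (+0.9998, -0.0183)
  (0,1): δ = 139.00°  ·
  (0,2): δ = 100.33°  ·
  (0,3): δ = 74.04°  ·
  (0,4): δ = 17.41°  ✓
  (0,5): δ = 88.47°  ·
  (0,6): δ = 142.44°  ·
  (1,2): δ = 141.33°  ·
  (1,3): δ = 115.03°  ·
  (1,4): δ = 58.41°  ✓
  (1,5): δ = 47.47°  ✓
  (1,6): δ = 101.44°  ·
  (2,3): δ = 153.71°  ·
  (2,4): δ = 97.08°  ·
  (2,5): δ = 8.80°  ✓
  (2,6): δ = 62.77°  ✓
  (3,4): δ = 123.37°  ·
  (3,5): δ = 17.50°  ✓
  (3,6): δ = 36.47°  ✓
  (4,5): δ = 74.13°  ·
  (4,6): δ = 20.16°  ✓
  (5,6): δ = 126.03°  ·
antipodal pairs: 8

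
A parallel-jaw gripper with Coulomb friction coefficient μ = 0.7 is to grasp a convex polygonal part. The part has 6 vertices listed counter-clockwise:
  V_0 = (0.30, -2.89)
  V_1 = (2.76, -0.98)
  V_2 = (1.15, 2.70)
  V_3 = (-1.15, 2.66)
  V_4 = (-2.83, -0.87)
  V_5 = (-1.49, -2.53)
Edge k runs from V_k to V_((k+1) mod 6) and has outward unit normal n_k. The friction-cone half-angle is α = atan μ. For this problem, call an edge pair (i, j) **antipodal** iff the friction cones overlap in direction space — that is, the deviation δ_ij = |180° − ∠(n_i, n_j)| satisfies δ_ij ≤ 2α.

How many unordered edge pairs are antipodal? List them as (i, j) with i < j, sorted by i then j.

α = atan 0.7 = 34.99°;  2α = 69.98°
n_0 = (+0.6133, -0.7899)
n_1 = (+0.9162, +0.4008)
n_2 = (-0.0174, +0.9998)
n_3 = (-0.9030, +0.4297)
n_4 = (-0.7781, -0.6281)
n_5 = (-0.1972, -0.9804)
  (0,1): δ = 104.20°  ·
  (0,2): δ = 36.83°  ✓
  (0,3): δ = 26.72°  ✓
  (0,4): δ = 91.08°  ·
  (0,5): δ = 130.80°  ·
  (1,2): δ = 112.63°  ·
  (1,3): δ = 49.08°  ✓
  (1,4): δ = 15.28°  ✓
  (1,5): δ = 55.00°  ✓
  (2,3): δ = 116.45°  ·
  (2,4): δ = 52.08°  ✓
  (2,5): δ = 12.37°  ✓
  (3,4): δ = 115.64°  ·
  (3,5): δ = 75.92°  ·
  (4,5): δ = 140.28°  ·
antipodal pairs: 7

count = 7; pairs: (0,2), (0,3), (1,3), (1,4), (1,5), (2,4), (2,5)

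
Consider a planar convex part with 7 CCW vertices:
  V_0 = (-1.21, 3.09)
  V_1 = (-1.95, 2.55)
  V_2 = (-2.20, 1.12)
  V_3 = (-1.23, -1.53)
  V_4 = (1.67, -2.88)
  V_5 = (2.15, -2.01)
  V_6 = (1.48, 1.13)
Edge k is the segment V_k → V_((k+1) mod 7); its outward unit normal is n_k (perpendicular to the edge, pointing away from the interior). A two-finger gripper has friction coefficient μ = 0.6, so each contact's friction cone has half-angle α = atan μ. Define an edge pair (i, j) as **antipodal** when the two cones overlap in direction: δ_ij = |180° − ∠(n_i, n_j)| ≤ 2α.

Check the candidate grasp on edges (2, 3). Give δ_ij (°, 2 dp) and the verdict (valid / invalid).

δ = 135.07°, invalid

α = atan 0.6 = 30.96°;  2α = 61.93°
edge 2: e_2 = (+0.97, -2.65);  n_2 = (-0.9391, -0.3437)
edge 3: e_3 = (+2.90, -1.35);  n_3 = (-0.4220, -0.9066)
∠(n_2, n_3) = 44.93°
δ = |180° − 44.93°| = 135.07°
135.07° > 2α = 61.93°  →  invalid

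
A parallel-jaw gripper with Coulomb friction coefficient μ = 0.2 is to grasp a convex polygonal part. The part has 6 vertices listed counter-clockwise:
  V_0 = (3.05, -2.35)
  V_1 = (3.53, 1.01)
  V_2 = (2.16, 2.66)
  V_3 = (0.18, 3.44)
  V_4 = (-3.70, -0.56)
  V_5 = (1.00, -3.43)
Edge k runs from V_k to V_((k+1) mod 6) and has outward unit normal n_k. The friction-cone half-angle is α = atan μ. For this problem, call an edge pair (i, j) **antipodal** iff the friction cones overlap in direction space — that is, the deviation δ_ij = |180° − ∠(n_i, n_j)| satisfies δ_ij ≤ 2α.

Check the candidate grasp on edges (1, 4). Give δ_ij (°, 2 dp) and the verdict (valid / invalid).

α = atan 0.2 = 11.31°;  2α = 22.62°
edge 1: e_1 = (-1.37, +1.65);  n_1 = (+0.7694, +0.6388)
edge 4: e_4 = (+4.70, -2.87);  n_4 = (-0.5212, -0.8535)
∠(n_1, n_4) = 161.11°
δ = |180° − 161.11°| = 18.89°
18.89° ≤ 2α = 22.62°  →  valid

δ = 18.89°, valid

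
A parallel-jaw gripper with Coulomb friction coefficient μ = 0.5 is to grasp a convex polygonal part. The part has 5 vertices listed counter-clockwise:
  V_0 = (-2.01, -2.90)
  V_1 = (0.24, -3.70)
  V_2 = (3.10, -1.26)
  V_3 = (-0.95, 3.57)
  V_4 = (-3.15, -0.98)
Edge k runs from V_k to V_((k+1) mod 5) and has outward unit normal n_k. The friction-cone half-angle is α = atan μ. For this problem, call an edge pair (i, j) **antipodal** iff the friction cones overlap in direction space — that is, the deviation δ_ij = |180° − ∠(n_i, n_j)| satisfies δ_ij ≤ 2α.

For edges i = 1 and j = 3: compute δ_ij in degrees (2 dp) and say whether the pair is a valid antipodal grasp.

δ = 23.73°, valid

α = atan 0.5 = 26.57°;  2α = 53.13°
edge 1: e_1 = (+2.86, +2.44);  n_1 = (+0.6490, -0.7608)
edge 3: e_3 = (-2.20, -4.55);  n_3 = (-0.9003, +0.4353)
∠(n_1, n_3) = 156.27°
δ = |180° − 156.27°| = 23.73°
23.73° ≤ 2α = 53.13°  →  valid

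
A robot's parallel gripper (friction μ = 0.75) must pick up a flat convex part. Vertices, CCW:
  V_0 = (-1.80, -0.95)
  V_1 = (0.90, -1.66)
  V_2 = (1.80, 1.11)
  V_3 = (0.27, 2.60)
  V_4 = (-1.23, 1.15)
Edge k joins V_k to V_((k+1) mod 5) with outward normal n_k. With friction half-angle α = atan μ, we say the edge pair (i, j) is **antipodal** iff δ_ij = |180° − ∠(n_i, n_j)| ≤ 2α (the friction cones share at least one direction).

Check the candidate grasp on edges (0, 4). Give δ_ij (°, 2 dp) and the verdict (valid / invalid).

δ = 89.55°, invalid

α = atan 0.75 = 36.87°;  2α = 73.74°
edge 0: e_0 = (+2.70, -0.71);  n_0 = (-0.2543, -0.9671)
edge 4: e_4 = (-0.57, -2.10);  n_4 = (-0.9651, +0.2620)
∠(n_0, n_4) = 90.45°
δ = |180° − 90.45°| = 89.55°
89.55° > 2α = 73.74°  →  invalid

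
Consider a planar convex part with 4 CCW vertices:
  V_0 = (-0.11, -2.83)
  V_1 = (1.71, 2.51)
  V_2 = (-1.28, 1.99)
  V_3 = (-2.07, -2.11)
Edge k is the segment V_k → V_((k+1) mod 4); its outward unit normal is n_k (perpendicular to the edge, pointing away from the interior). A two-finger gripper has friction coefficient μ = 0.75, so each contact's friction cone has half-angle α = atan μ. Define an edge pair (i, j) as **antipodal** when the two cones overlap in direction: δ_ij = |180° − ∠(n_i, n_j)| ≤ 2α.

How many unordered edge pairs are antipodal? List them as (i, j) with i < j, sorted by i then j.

α = atan 0.75 = 36.87°;  2α = 73.74°
n_0 = (+0.9465, -0.3226)
n_1 = (-0.1713, +0.9852)
n_2 = (-0.9819, +0.1892)
n_3 = (-0.3448, -0.9387)
  (0,1): δ = 61.31°  ✓
  (0,2): δ = 7.91°  ✓
  (0,3): δ = 88.65°  ·
  (1,2): δ = 110.77°  ·
  (1,3): δ = 30.04°  ✓
  (2,3): δ = 99.26°  ·
antipodal pairs: 3

count = 3; pairs: (0,1), (0,2), (1,3)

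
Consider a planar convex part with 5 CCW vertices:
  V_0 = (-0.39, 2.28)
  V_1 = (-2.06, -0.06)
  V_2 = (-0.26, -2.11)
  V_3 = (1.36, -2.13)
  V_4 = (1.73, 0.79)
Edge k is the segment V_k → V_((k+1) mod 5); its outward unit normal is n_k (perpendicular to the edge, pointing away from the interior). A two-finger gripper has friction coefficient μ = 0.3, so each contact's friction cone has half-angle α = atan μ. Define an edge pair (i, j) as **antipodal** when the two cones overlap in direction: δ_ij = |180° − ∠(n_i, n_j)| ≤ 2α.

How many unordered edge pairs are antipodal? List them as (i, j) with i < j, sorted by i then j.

α = atan 0.3 = 16.70°;  2α = 33.40°
n_0 = (-0.8140, +0.5809)
n_1 = (-0.7514, -0.6598)
n_2 = (-0.0123, -0.9999)
n_3 = (+0.9921, -0.1257)
n_4 = (+0.5750, +0.8181)
  (0,1): δ = 103.20°  ·
  (0,2): δ = 55.19°  ·
  (0,3): δ = 28.29°  ✓
  (0,4): δ = 90.41°  ·
  (1,2): δ = 131.99°  ·
  (1,3): δ = 48.51°  ·
  (1,4): δ = 13.61°  ✓
  (2,3): δ = 96.51°  ·
  (2,4): δ = 34.39°  ·
  (3,4): δ = 117.88°  ·
antipodal pairs: 2

count = 2; pairs: (0,3), (1,4)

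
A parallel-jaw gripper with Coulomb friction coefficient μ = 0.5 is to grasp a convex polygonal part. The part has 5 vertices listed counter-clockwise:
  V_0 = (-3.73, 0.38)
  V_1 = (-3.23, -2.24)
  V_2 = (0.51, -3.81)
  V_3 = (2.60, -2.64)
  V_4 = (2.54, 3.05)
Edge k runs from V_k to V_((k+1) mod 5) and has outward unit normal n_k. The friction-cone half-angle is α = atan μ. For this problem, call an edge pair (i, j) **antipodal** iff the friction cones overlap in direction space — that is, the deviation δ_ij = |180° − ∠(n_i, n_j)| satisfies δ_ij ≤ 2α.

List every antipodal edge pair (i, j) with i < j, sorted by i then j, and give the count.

count = 3; pairs: (0,3), (1,4), (2,4)

α = atan 0.5 = 26.57°;  2α = 53.13°
n_0 = (-0.9823, -0.1875)
n_1 = (-0.3871, -0.9221)
n_2 = (+0.4885, -0.8726)
n_3 = (+0.9999, +0.0105)
n_4 = (-0.3918, +0.9201)
  (0,1): δ = 123.58°  ·
  (0,2): δ = 71.56°  ·
  (0,3): δ = 10.20°  ✓
  (0,4): δ = 102.26°  ·
  (1,2): δ = 127.99°  ·
  (1,3): δ = 66.62°  ·
  (1,4): δ = 45.84°  ✓
  (2,3): δ = 118.64°  ·
  (2,4): δ = 6.17°  ✓
  (3,4): δ = 67.54°  ·
antipodal pairs: 3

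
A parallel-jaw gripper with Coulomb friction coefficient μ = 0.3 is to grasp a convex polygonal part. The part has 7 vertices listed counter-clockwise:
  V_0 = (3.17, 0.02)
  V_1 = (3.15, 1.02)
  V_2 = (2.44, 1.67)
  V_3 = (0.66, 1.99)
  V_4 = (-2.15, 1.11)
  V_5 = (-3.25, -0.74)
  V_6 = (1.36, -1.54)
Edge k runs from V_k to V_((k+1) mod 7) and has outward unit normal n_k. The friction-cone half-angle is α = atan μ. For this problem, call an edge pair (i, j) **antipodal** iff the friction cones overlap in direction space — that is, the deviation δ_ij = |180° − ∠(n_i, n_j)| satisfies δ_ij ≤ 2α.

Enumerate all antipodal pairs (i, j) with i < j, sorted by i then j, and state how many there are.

α = atan 0.3 = 16.70°;  2α = 33.40°
n_0 = (+0.9998, +0.0200)
n_1 = (+0.6753, +0.7376)
n_2 = (+0.1769, +0.9842)
n_3 = (-0.2989, +0.9543)
n_4 = (-0.8595, +0.5111)
n_5 = (-0.1710, -0.9853)
n_6 = (+0.6529, -0.7575)
  (0,1): δ = 133.62°  ·
  (0,2): δ = 101.34°  ·
  (0,3): δ = 73.76°  ·
  (0,4): δ = 31.88°  ✓
  (0,5): δ = 79.01°  ·
  (0,6): δ = 129.61°  ·
  (1,2): δ = 147.72°  ·
  (1,3): δ = 120.14°  ·
  (1,4): δ = 78.26°  ·
  (1,5): δ = 32.63°  ✓
  (1,6): δ = 83.23°  ·
  (2,3): δ = 152.42°  ·
  (2,4): δ = 110.54°  ·
  (2,5): δ = 0.35°  ✓
  (2,6): δ = 50.95°  ·
  (3,4): δ = 138.12°  ·
  (3,5): δ = 27.23°  ✓
  (3,6): δ = 23.37°  ✓
  (4,5): δ = 69.11°  ·
  (4,6): δ = 18.51°  ✓
  (5,6): δ = 129.40°  ·
antipodal pairs: 6

count = 6; pairs: (0,4), (1,5), (2,5), (3,5), (3,6), (4,6)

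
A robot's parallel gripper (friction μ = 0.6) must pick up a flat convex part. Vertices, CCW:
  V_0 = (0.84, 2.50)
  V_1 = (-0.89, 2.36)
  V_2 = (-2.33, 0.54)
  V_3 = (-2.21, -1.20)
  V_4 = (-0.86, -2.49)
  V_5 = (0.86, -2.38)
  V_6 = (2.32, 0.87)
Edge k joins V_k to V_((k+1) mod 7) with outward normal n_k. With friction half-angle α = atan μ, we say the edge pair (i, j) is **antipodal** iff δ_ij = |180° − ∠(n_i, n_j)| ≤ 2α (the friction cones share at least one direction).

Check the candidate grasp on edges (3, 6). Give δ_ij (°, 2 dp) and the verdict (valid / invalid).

δ = 4.06°, valid

α = atan 0.6 = 30.96°;  2α = 61.93°
edge 3: e_3 = (+1.35, -1.29);  n_3 = (-0.6909, -0.7230)
edge 6: e_6 = (-1.48, +1.63);  n_6 = (+0.7404, +0.6722)
∠(n_3, n_6) = 175.94°
δ = |180° − 175.94°| = 4.06°
4.06° ≤ 2α = 61.93°  →  valid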